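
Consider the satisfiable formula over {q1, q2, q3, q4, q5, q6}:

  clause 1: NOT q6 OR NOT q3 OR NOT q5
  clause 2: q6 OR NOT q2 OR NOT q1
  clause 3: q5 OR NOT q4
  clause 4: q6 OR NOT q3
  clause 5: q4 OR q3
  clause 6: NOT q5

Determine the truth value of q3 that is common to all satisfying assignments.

Suppose q3 = false.
Unit clause (q4) forces q4 = true.
Unit clause (q5) forces q5 = true.
That conflicts with the unit clause (NOT q5).
So every satisfying assignment has q3 = True.

True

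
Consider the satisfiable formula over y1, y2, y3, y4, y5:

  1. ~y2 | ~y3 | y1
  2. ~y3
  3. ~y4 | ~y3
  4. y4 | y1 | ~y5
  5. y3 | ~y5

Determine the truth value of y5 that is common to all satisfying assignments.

False

Suppose y5 = 1.
Unit clause (~y3) forces y3 = 0.
That conflicts with the unit clause (y3).
So every satisfying assignment has y5 = False.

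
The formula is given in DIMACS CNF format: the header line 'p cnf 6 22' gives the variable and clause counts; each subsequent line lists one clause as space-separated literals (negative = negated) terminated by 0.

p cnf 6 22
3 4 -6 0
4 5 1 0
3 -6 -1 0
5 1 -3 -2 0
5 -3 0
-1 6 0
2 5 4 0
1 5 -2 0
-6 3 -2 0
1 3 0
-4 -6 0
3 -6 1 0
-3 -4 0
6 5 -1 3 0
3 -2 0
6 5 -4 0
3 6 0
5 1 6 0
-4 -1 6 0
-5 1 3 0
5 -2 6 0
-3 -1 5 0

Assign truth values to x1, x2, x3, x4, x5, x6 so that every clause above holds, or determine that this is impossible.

Branch on x5: set x5 = True.
Branch on x1: set x1 = False.
From the singleton clause (x3), x3 = True.
From the singleton clause (¬x4), x4 = False.
Every clause is now satisfied; x2, x6 are unconstrained.

x1=False,  x2=True,  x3=True,  x4=False,  x5=True,  x6=True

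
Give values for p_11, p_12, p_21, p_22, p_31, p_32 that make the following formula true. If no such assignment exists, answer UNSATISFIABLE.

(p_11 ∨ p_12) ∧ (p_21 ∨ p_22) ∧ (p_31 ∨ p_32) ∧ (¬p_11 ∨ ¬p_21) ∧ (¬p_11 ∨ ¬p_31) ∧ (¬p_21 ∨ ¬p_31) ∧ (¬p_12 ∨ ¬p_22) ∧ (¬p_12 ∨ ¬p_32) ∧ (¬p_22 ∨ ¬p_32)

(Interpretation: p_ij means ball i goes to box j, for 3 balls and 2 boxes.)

UNSATISFIABLE

Branch on p_11: set p_11 = True.
The clause (¬p_21) is unit, so p_21 = False.
The clause (p_22) is unit, so p_22 = True.
The clause (¬p_31) is unit, so p_31 = False.
The clause (p_32) is unit, so p_32 = True.
Now (¬p_32) is unsatisfied and unit — conflict.
Backtrack on p_11: now try p_11 = False.
The clause (p_12) is unit, so p_12 = True.
The clause (¬p_22) is unit, so p_22 = False.
The clause (p_21) is unit, so p_21 = True.
The clause (¬p_31) is unit, so p_31 = False.
The clause (p_32) is unit, so p_32 = True.
Now (¬p_32) is unsatisfied and unit — conflict.
Either choice for p_11 ends in contradiction.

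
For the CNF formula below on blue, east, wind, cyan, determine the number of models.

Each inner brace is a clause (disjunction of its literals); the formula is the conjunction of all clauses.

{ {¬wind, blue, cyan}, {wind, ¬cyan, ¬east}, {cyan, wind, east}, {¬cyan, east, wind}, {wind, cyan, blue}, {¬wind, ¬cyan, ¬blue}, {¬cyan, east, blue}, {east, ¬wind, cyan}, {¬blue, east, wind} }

3

There are 2^4 = 16 truth assignments over (blue, east, wind, cyan).
Split on east. With east = True, the clauses containing east are satisfied and ¬east drops from the rest; 3 of the 2^3 = 8 assignments to the other variables satisfy what remains.
With east = False, by the same count on the reduced clause set, 0 assignments work.
Total: 3 + 0 = 3.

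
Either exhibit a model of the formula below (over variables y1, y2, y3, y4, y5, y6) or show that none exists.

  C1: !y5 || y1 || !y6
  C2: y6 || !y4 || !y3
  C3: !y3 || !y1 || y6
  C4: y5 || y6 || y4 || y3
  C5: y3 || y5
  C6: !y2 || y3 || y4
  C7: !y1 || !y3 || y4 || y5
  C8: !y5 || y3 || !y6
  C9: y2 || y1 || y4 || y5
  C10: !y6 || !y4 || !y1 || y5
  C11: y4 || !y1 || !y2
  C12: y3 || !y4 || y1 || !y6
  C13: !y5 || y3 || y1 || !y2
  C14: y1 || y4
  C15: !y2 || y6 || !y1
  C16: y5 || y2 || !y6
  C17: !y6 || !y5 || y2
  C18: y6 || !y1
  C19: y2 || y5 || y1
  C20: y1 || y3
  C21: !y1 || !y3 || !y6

Suppose y3 = true.
Suppose y6 = true.
From the singleton clause (!y1), y1 = false.
From the singleton clause (!y5), y5 = false.
From the singleton clause (y4), y4 = true.
From the singleton clause (y2), y2 = true.
Every clause now holds.

y1 ↦ false; y2 ↦ true; y3 ↦ true; y4 ↦ true; y5 ↦ false; y6 ↦ true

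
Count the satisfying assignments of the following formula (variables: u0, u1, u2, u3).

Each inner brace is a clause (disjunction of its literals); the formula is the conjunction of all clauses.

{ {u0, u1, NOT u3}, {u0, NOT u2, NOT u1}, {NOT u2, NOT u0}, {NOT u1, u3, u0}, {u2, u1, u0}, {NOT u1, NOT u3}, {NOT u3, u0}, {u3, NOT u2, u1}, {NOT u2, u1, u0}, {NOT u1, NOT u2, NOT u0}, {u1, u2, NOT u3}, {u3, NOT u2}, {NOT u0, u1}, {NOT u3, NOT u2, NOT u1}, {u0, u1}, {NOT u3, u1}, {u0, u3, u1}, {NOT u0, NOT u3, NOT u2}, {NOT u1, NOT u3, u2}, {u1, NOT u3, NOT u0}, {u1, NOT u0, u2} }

1

There are 2^4 = 16 truth assignments over (u0, u1, u2, u3).
Split on u3. With u3 = true, the clauses containing u3 are satisfied and NOT u3 drops from the rest; 0 of the 2^3 = 8 assignments to the other variables satisfy what remains.
With u3 = false, by the same count on the reduced clause set, 1 assignment works.
(One model: u0=T, u1=T, u2=F, u3=F.)
Total: 0 + 1 = 1.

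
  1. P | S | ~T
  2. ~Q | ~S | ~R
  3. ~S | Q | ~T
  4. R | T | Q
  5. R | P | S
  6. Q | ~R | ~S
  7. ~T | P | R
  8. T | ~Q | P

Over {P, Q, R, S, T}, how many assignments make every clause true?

10

There are 2^5 = 32 truth assignments over (P, Q, R, S, T).
Split on Q. With Q = 1, the clauses containing Q are satisfied and ~Q drops from the rest; 6 of the 2^4 = 16 assignments to the other variables satisfy what remains.
With Q = 0, by the same count on the reduced clause set, 4 assignments work.
Total: 6 + 4 = 10.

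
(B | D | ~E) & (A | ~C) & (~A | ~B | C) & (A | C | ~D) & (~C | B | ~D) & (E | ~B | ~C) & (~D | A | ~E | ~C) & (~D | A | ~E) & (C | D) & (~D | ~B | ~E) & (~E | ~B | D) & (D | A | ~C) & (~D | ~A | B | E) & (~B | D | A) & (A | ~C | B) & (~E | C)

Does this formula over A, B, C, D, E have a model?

Try A = 1.
Try B = 0.
Try D = 0.
From the singleton clause (~E), E = 0.
From the singleton clause (C), C = 1.
All clauses are satisfied.
A satisfying assignment: A=1, B=0, C=1, D=0, E=0.

Yes, satisfiable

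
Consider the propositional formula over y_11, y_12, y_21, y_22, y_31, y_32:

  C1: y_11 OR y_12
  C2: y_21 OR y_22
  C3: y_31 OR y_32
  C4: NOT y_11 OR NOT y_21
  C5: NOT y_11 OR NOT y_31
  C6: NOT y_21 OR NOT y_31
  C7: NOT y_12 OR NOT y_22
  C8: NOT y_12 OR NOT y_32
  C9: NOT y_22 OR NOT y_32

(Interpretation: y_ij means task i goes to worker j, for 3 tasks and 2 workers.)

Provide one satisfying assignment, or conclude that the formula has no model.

Case y_11 = true:
The clause (NOT y_21) is unit, so y_21 = false.
The clause (y_22) is unit, so y_22 = true.
The clause (NOT y_31) is unit, so y_31 = false.
The clause (y_32) is unit, so y_32 = true.
But (NOT y_32) is also a unit clause — contradiction.
That branch fails; take y_11 = false instead.
The clause (y_12) is unit, so y_12 = true.
The clause (NOT y_22) is unit, so y_22 = false.
The clause (y_21) is unit, so y_21 = true.
The clause (NOT y_31) is unit, so y_31 = false.
The clause (y_32) is unit, so y_32 = true.
But (NOT y_32) is also a unit clause — contradiction.
Both values of y_11 lead to a conflict.

UNSATISFIABLE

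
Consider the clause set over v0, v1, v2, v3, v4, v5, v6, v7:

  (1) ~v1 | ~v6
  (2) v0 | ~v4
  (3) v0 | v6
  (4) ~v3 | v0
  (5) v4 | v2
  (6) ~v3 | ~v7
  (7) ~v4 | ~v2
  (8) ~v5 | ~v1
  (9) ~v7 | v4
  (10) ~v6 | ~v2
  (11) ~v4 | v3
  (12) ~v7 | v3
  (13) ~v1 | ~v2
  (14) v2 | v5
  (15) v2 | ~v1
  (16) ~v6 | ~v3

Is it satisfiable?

Branch on v1: set v1 = 0.
Branch on v0: set v0 = 1.
Branch on v4: set v4 = 0.
Unit clause (v2) forces v2 = 1.
Unit clause (~v7) forces v7 = 0.
Unit clause (~v6) forces v6 = 0.
No clause remains; v3, v5 are free.
A satisfying assignment: v0: 1,  v1: 0,  v2: 1,  v3: 1,  v4: 0,  v5: 0,  v6: 0,  v7: 0.

Yes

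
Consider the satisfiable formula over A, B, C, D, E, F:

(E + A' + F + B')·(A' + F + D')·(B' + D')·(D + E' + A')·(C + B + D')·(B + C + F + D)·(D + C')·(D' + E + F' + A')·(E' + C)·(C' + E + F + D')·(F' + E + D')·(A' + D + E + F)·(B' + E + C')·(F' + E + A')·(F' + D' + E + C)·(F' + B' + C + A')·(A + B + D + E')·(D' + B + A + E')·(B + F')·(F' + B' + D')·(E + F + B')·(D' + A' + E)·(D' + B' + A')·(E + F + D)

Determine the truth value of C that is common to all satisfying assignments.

False

Suppose C = 1.
The clause (D) is unit, so D = 1.
The clause (B') is unit, so B = 0.
The clause (F') is unit, so F = 0.
The clause (A') is unit, so A = 0.
The clause (E) is unit, so E = 1.
That conflicts with the unit clause (E').
So every satisfying assignment has C = False.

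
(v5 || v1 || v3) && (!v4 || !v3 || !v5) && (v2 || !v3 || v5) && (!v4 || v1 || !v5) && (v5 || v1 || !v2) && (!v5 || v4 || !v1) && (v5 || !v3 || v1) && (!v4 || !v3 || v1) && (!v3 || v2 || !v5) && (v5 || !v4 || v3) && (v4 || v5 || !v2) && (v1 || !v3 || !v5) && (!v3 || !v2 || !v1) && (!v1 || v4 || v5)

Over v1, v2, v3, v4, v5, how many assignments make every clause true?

4

There are 2^5 = 32 truth assignments over (v1, v2, v3, v4, v5).
Split on v5. With v5 = true, the clauses containing v5 are satisfied and !v5 drops from the rest; 4 of the 2^4 = 16 assignments to the other variables satisfy what remains.
With v5 = false, by the same count on the reduced clause set, 0 assignments work.
Total: 4 + 0 = 4.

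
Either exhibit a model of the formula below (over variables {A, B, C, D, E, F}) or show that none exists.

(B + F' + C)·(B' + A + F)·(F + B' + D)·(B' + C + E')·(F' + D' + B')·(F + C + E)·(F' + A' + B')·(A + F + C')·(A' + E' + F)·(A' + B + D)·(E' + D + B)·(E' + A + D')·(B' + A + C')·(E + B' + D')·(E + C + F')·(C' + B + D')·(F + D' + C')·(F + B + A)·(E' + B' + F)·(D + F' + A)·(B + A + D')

Case B = 1:
Case A = 1:
(F') alone gives F = 0.
(D) alone gives D = 1.
(E') alone gives E = 0.
Now (E) is unsatisfied and unit — conflict.
So A must be the other value — set A = 0.
(F) alone gives F = 1.
(D') alone gives D = 0.
Now (D) is unsatisfied and unit — conflict.
Neither A = 1 nor A = 0 works.
So B must be the other value — set B = 0.
Case F = 0:
(A) alone gives A = 1.
(E') alone gives E = 0.
(C) alone gives C = 1.
(D) alone gives D = 1.
Now (D') is unsatisfied and unit — conflict.
So F must be the other value — set F = 1.
(C) alone gives C = 1.
(D') alone gives D = 0.
(A') alone gives A = 0.
Now (A) is unsatisfied and unit — conflict.
Neither F = 1 nor F = 0 works.
Neither B = 1 nor B = 0 works.

UNSATISFIABLE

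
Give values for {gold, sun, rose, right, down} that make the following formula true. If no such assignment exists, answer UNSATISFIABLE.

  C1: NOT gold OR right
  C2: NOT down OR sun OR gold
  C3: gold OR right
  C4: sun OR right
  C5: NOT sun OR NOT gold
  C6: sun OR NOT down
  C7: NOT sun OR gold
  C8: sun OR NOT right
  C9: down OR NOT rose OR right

Try gold = false.
From the singleton clause (right), right = true.
From the singleton clause (NOT sun), sun = false.
That conflicts with the unit clause (sun).
Backtrack on gold: now try gold = true.
From the singleton clause (right), right = true.
From the singleton clause (NOT sun), sun = false.
That conflicts with the unit clause (sun).
Neither gold = true nor gold = false works.

UNSATISFIABLE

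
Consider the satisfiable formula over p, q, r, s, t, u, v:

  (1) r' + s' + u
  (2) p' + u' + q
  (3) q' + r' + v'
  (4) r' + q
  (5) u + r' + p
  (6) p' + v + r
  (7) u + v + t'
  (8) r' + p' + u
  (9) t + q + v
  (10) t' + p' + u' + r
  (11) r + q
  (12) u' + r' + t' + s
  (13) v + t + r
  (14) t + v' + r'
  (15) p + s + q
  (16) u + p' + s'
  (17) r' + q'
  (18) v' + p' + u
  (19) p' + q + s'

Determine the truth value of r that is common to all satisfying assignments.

Suppose r = 1.
Unit clause (q) forces q = 1.
Now (q') is unsatisfied and unit — conflict.
So every satisfying assignment has r = False.

False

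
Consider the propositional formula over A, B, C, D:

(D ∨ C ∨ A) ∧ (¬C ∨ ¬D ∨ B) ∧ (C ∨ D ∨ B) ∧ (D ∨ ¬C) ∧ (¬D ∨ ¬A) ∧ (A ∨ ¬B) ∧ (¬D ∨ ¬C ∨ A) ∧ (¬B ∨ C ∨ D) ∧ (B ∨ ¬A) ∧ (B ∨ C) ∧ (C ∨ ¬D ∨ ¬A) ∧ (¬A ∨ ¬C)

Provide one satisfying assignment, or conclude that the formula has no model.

UNSATISFIABLE

Branch on D: set D = True.
The clause (¬A) is unit, so A = False.
The clause (¬B) is unit, so B = False.
The clause (¬C) is unit, so C = False.
That conflicts with the unit clause (C).
That branch fails; take D = False instead.
The clause (¬C) is unit, so C = False.
The clause (A) is unit, so A = True.
The clause (B) is unit, so B = True.
That conflicts with the unit clause (¬B).
Both values of D lead to a conflict.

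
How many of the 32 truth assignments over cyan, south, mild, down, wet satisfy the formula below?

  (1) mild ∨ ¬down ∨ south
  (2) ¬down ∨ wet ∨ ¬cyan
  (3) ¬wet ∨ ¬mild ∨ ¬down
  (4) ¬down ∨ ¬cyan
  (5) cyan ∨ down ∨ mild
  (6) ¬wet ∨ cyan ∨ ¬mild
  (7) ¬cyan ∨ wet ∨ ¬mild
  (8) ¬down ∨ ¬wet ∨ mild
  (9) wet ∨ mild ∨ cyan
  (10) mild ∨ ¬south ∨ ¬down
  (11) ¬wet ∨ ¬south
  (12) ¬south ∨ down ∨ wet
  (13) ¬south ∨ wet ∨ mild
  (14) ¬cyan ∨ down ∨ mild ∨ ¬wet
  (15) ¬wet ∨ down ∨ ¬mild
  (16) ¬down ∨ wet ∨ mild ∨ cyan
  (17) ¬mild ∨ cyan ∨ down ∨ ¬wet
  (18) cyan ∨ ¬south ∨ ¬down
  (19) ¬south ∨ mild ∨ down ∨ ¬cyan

3

There are 2^5 = 32 truth assignments over (cyan, south, mild, down, wet).
Split on cyan. With cyan = True, the clauses containing cyan are satisfied and ¬cyan drops from the rest; 1 of the 2^4 = 16 assignments to the other variables satisfy what remains.
With cyan = False, by the same count on the reduced clause set, 2 assignments work.
(One model: cyan=F, south=F, mild=T, down=F, wet=F.)
Total: 1 + 2 = 3.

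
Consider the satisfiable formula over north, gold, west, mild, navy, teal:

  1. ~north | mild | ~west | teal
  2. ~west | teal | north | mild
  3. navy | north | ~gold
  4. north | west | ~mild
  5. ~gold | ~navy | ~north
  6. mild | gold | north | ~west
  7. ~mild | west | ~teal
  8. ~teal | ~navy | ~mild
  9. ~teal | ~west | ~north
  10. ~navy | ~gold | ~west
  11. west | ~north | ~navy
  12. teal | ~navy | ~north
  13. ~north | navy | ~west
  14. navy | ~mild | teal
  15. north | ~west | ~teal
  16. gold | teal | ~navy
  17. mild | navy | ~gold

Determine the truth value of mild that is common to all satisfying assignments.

False

Suppose mild = 1.
Try north = 1.
Try gold = 0.
Try west = 1.
From the singleton clause (~teal), teal = 0.
From the singleton clause (~navy), navy = 0.
But (navy) is also a unit clause — contradiction.
Backtrack on west: now try west = 0.
From the singleton clause (~teal), teal = 0.
From the singleton clause (~navy), navy = 0.
But (navy) is also a unit clause — contradiction.
Neither west = 1 nor west = 0 works.
Backtrack on gold: now try gold = 1.
From the singleton clause (~navy), navy = 0.
From the singleton clause (~west), west = 0.
From the singleton clause (~teal), teal = 0.
But (teal) is also a unit clause — contradiction.
Neither gold = 1 nor gold = 0 works.
Backtrack on north: now try north = 0.
From the singleton clause (west), west = 1.
From the singleton clause (~teal), teal = 0.
From the singleton clause (navy), navy = 1.
From the singleton clause (~gold), gold = 0.
But (gold) is also a unit clause — contradiction.
Neither north = 1 nor north = 0 works.
So every satisfying assignment has mild = False.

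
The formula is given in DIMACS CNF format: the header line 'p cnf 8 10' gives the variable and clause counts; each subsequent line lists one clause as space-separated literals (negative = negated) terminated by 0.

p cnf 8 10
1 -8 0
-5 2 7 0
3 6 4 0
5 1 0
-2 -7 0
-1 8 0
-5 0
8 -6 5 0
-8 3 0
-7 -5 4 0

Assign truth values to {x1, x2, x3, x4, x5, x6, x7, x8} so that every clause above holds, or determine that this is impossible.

x1: True, x2: False, x3: True, x4: True, x5: False, x6: True, x7: True, x8: True

Unit clause (¬x5) forces x5 = False.
Unit clause (x1) forces x1 = True.
Unit clause (x8) forces x8 = True.
Unit clause (x3) forces x3 = True.
Case x2 = False:
Every clause is now satisfied; x4, x6, x7 are unconstrained.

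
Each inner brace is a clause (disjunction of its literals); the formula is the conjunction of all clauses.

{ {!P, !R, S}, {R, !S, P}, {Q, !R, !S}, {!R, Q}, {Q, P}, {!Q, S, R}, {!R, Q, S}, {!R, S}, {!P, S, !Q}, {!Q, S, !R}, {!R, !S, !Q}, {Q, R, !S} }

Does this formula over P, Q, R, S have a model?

Yes

Branch on R: set R = false.
Branch on S: set S = false.
Unit clause (!Q) forces Q = false.
Unit clause (P) forces P = true.
This assignment satisfies each clause.
A satisfying assignment: P ↦ true, Q ↦ false, R ↦ false, S ↦ false.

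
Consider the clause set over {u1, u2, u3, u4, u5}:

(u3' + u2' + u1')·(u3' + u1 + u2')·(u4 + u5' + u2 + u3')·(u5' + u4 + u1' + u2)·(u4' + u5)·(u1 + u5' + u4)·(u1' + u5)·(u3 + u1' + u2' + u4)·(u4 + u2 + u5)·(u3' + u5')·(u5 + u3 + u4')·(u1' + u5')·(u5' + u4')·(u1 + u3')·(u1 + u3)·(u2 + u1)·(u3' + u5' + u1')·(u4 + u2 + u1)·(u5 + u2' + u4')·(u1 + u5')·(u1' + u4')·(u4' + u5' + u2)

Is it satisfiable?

No

Branch on u4: set u4 = 0.
Branch on u1: set u1 = 1.
The clause (u5) is unit, so u5 = 1.
Now (u5') is unsatisfied and unit — conflict.
That branch fails; take u1 = 0 instead.
The clause (u5') is unit, so u5 = 0.
The clause (u2) is unit, so u2 = 1.
The clause (u3') is unit, so u3 = 0.
Now (u3) is unsatisfied and unit — conflict.
Both values of u1 lead to a conflict.
That branch fails; take u4 = 1 instead.
The clause (u5) is unit, so u5 = 1.
Now (u5') is unsatisfied and unit — conflict.
Both values of u4 lead to a conflict.
No assignment satisfies every clause.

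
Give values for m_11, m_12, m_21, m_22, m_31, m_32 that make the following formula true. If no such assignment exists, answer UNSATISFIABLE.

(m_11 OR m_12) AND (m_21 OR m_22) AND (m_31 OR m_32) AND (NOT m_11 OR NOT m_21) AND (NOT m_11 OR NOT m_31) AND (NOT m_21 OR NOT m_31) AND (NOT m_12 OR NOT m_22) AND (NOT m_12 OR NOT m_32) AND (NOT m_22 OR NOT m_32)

UNSATISFIABLE

Case m_11 = true:
From the singleton clause (NOT m_21), m_21 = false.
From the singleton clause (m_22), m_22 = true.
From the singleton clause (NOT m_31), m_31 = false.
From the singleton clause (m_32), m_32 = true.
But (NOT m_32) is also a unit clause — contradiction.
Backtrack on m_11: now try m_11 = false.
From the singleton clause (m_12), m_12 = true.
From the singleton clause (NOT m_22), m_22 = false.
From the singleton clause (m_21), m_21 = true.
From the singleton clause (NOT m_31), m_31 = false.
From the singleton clause (m_32), m_32 = true.
But (NOT m_32) is also a unit clause — contradiction.
Either choice for m_11 ends in contradiction.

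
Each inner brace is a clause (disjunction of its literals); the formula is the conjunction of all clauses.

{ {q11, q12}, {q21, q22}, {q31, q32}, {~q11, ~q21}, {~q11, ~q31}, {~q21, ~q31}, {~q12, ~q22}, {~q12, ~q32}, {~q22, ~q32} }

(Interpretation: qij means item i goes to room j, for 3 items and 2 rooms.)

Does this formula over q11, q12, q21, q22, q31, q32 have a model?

No, unsatisfiable

Try q11 = 1.
Unit clause (~q21) forces q21 = 0.
Unit clause (q22) forces q22 = 1.
Unit clause (~q31) forces q31 = 0.
Unit clause (q32) forces q32 = 1.
That conflicts with the unit clause (~q32).
Backtrack on q11: now try q11 = 0.
Unit clause (q12) forces q12 = 1.
Unit clause (~q22) forces q22 = 0.
Unit clause (q21) forces q21 = 1.
Unit clause (~q31) forces q31 = 0.
Unit clause (q32) forces q32 = 1.
That conflicts with the unit clause (~q32).
Neither q11 = 1 nor q11 = 0 works.
No assignment satisfies every clause.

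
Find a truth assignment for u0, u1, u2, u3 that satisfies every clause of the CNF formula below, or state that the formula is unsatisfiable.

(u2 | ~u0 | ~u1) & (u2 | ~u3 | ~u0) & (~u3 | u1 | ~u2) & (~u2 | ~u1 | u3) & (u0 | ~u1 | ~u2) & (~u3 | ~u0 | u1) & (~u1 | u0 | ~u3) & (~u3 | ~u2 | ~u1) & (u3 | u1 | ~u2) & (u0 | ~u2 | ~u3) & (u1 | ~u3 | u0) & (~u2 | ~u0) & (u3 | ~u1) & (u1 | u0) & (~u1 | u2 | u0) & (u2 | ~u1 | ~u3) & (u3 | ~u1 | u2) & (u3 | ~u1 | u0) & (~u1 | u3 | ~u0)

u0=1; u1=0; u2=0; u3=0

Try u2 = 0.
Try u0 = 1.
The clause (~u1) is unit, so u1 = 0.
The clause (~u3) is unit, so u3 = 0.
All clauses are satisfied.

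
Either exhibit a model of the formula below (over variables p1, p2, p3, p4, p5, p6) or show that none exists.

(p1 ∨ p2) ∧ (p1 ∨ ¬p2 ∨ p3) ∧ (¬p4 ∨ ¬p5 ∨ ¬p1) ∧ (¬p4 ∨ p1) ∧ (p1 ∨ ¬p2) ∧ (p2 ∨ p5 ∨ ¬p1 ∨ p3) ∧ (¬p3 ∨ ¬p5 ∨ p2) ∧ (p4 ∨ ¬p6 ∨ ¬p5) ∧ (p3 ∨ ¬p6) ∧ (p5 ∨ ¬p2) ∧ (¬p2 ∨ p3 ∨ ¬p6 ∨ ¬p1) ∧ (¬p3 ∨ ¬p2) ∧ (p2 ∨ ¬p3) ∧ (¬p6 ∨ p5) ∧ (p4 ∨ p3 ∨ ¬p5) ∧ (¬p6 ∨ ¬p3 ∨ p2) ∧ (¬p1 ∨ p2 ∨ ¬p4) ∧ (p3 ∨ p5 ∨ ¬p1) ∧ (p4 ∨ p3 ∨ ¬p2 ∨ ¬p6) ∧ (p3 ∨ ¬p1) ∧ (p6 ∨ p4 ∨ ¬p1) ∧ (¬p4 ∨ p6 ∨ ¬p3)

UNSATISFIABLE

Case p1 = True:
Unit clause (p3) forces p3 = True.
Unit clause (¬p2) forces p2 = False.
Now (p2) is unsatisfied and unit — conflict.
So p1 must be the other value — set p1 = False.
Unit clause (p2) forces p2 = True.
Now (¬p2) is unsatisfied and unit — conflict.
Either choice for p1 ends in contradiction.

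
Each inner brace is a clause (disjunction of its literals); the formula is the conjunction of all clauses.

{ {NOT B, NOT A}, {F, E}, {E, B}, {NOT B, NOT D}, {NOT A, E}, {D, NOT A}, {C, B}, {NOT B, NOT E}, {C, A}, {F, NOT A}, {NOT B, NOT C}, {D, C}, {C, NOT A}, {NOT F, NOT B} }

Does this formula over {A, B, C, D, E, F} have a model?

Case B = false:
From the singleton clause (E), E = true.
From the singleton clause (C), C = true.
Case D = true:
Case F = true:
Every clause is now satisfied; A is unconstrained.
A satisfying assignment: A: false, B: false, C: true, D: true, E: true, F: true.

Yes, satisfiable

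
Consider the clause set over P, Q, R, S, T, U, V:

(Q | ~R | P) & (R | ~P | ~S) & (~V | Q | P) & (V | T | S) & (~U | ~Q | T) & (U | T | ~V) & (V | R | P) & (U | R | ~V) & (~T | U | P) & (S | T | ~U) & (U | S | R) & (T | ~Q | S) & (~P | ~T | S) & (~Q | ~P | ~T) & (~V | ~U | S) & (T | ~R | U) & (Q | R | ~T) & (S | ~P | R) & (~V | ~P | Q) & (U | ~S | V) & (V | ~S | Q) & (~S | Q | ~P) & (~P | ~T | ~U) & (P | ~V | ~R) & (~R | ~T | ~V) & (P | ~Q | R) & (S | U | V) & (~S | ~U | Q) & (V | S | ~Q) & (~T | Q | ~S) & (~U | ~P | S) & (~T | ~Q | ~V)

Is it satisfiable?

Yes

Suppose Q = 1.
Suppose U = 1.
The clause (T) is unit, so T = 1.
The clause (~P) is unit, so P = 0.
The clause (R) is unit, so R = 1.
The clause (~V) is unit, so V = 0.
The clause (S) is unit, so S = 1.
This assignment satisfies each clause.
A satisfying assignment: P: 0, Q: 1, R: 1, S: 1, T: 1, U: 1, V: 0.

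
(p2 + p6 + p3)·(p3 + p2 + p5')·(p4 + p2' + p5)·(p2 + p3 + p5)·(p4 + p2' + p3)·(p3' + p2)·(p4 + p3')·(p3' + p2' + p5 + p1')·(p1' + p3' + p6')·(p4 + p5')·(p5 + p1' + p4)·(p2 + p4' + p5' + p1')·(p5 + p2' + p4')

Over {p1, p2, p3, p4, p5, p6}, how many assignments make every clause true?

There are 2^6 = 64 truth assignments over (p1, p2, p3, p4, p5, p6).
Split on p1. With p1 = 1, the clauses containing p1 are satisfied and p1' drops from the rest; 3 of the 2^5 = 32 assignments to the other variables satisfy what remains.
With p1 = 0, by the same count on the reduced clause set, 4 assignments work.
(One model: p1=F, p2=T, p3=F, p4=T, p5=T, p6=F.)
Total: 3 + 4 = 7.

7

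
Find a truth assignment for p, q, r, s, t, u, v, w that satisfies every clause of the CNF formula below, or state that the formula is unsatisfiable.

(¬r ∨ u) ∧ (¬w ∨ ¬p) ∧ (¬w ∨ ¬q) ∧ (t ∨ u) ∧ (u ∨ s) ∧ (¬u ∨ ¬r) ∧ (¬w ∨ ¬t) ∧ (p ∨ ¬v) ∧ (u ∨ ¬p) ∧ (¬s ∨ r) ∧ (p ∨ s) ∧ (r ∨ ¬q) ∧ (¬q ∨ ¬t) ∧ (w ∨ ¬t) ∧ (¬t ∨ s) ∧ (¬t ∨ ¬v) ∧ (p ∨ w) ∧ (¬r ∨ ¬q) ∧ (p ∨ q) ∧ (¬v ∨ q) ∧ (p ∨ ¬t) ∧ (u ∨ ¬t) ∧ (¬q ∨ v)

Branch on r: set r = False.
Unit clause (¬s) forces s = False.
Unit clause (u) forces u = True.
Unit clause (p) forces p = True.
Unit clause (¬w) forces w = False.
Unit clause (¬q) forces q = False.
Unit clause (¬t) forces t = False.
Unit clause (¬v) forces v = False.
This assignment satisfies each clause.

p=True,  q=False,  r=False,  s=False,  t=False,  u=True,  v=False,  w=False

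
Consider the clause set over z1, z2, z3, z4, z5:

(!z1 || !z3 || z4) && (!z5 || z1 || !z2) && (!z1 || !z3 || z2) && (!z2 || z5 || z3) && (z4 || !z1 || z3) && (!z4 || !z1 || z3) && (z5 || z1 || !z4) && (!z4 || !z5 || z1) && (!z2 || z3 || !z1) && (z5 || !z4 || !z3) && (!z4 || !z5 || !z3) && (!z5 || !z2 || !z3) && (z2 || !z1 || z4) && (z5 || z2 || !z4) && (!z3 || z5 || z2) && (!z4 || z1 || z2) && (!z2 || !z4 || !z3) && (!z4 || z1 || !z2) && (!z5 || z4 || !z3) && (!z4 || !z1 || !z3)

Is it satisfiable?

Case z1 = false:
Case z5 = true:
Unit clause (!z2) forces z2 = false.
Unit clause (!z4) forces z4 = false.
Unit clause (!z3) forces z3 = false.
This assignment satisfies each clause.
A satisfying assignment: z1: false; z2: false; z3: false; z4: false; z5: true.

Satisfiable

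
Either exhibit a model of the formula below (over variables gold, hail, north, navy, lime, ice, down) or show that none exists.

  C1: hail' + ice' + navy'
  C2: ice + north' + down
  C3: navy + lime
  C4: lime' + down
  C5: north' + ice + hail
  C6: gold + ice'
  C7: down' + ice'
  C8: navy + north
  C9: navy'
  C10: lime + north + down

Unit clause (navy') forces navy = 0.
Unit clause (lime) forces lime = 1.
Unit clause (down) forces down = 1.
Unit clause (ice') forces ice = 0.
Unit clause (north) forces north = 1.
Unit clause (hail) forces hail = 1.
No clause remains; gold is free.

gold ↦ 1, hail ↦ 1, north ↦ 1, navy ↦ 0, lime ↦ 1, ice ↦ 0, down ↦ 1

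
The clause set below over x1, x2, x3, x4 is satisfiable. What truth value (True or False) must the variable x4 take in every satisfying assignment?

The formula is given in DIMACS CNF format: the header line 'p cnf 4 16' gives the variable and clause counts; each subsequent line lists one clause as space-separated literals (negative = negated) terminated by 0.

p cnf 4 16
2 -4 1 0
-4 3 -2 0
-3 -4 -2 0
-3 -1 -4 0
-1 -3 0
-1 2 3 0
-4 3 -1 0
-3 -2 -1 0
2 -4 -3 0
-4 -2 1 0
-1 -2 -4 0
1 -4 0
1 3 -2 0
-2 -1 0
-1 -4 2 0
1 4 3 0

False

Suppose x4 = True.
From the singleton clause (x1), x1 = True.
From the singleton clause (¬x3), x3 = False.
Now (x3) is unsatisfied and unit — conflict.
So every satisfying assignment has x4 = False.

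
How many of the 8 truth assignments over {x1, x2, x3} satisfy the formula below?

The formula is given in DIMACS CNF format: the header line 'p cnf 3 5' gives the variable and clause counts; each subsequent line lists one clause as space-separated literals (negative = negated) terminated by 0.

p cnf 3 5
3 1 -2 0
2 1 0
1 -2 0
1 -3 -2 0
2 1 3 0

There are 2^3 = 8 truth assignments over (x1, x2, x3).
Check each against the 5 clauses (columns in the order x1, x2, x3):
  F F F  ✗ fails (x2 ∨ x1)
  F F T  ✗ fails (x2 ∨ x1)
  F T F  ✗ fails (x3 ∨ x1 ∨ ¬x2)
  F T T  ✗ fails (x1 ∨ ¬x2)
  T F F  ✓ satisfies all
  T F T  ✓ satisfies all
  T T F  ✓ satisfies all
  T T T  ✓ satisfies all
4 of the 8 rows are models.

4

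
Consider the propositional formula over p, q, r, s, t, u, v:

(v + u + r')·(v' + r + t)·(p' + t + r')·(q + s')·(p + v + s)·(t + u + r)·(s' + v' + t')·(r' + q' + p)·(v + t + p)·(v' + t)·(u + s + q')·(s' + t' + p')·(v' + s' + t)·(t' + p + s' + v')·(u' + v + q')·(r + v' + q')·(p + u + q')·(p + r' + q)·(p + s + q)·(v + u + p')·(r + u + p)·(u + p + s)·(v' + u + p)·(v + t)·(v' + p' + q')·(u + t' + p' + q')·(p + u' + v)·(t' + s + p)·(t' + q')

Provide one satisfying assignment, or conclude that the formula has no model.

p: 1,  q: 0,  r: 0,  s: 0,  t: 1,  u: 0,  v: 1

Branch on q: set q = 0.
The clause (s') is unit, so s = 0.
The clause (p) is unit, so p = 1.
Branch on t: set t = 1.
Branch on v: set v = 1.
All clauses hold; r, u can take either value.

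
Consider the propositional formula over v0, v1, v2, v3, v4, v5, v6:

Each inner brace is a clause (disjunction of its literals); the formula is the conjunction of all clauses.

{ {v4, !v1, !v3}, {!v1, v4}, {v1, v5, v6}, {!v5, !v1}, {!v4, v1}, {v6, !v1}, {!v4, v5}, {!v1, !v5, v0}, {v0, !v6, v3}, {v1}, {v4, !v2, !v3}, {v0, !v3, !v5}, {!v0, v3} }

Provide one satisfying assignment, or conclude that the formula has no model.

UNSATISFIABLE

(v1) alone gives v1 = true.
(v4) alone gives v4 = true.
(!v5) alone gives v5 = false.
Now (v5) is unsatisfied and unit — conflict.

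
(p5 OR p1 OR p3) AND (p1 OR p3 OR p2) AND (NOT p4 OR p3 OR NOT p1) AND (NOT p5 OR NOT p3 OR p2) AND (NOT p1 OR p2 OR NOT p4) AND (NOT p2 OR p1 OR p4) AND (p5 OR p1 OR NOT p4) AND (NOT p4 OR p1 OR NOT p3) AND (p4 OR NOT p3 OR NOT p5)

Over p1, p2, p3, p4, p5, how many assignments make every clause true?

There are 2^5 = 32 truth assignments over (p1, p2, p3, p4, p5).
Split on p4. With p4 = true, the clauses containing p4 are satisfied and NOT p4 drops from the rest; 3 of the 2^4 = 16 assignments to the other variables satisfy what remains.
With p4 = false, by the same count on the reduced clause set, 7 assignments work.
Total: 3 + 7 = 10.

10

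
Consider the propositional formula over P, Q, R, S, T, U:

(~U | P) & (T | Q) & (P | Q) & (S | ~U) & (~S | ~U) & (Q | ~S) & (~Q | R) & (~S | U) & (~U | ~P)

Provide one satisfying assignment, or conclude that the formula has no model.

P ↦ 0, Q ↦ 1, R ↦ 1, S ↦ 0, T ↦ 1, U ↦ 0

Suppose U = 0.
The clause (~S) is unit, so S = 0.
Suppose T = 1.
Suppose P = 0.
The clause (Q) is unit, so Q = 1.
The clause (R) is unit, so R = 1.
All clauses are satisfied.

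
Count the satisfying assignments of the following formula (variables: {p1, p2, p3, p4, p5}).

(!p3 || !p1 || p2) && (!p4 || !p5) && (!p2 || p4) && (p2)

There are 2^5 = 32 truth assignments over (p1, p2, p3, p4, p5).
Split on p5. With p5 = true, the clauses containing p5 are satisfied and !p5 drops from the rest; 0 of the 2^4 = 16 assignments to the other variables satisfy what remains.
With p5 = false, by the same count on the reduced clause set, 4 assignments work.
Total: 0 + 4 = 4.

4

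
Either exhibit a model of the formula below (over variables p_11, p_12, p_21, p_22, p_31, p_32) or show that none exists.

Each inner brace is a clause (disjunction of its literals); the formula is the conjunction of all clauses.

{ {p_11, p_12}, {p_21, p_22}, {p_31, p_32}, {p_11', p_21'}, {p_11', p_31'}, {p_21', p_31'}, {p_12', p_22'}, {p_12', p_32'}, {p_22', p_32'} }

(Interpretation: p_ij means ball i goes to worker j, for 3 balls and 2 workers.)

UNSATISFIABLE

Try p_11 = 1.
Unit clause (p_21') forces p_21 = 0.
Unit clause (p_22) forces p_22 = 1.
Unit clause (p_31') forces p_31 = 0.
Unit clause (p_32) forces p_32 = 1.
That conflicts with the unit clause (p_32').
Undo p_11 and try p_11 = 0.
Unit clause (p_12) forces p_12 = 1.
Unit clause (p_22') forces p_22 = 0.
Unit clause (p_21) forces p_21 = 1.
Unit clause (p_31') forces p_31 = 0.
Unit clause (p_32) forces p_32 = 1.
That conflicts with the unit clause (p_32').
Either choice for p_11 ends in contradiction.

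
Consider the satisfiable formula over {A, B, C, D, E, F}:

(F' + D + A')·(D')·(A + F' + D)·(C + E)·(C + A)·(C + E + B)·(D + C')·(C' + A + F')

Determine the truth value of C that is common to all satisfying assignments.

False

Suppose C = 1.
(D') alone gives D = 0.
Now (D) is unsatisfied and unit — conflict.
So every satisfying assignment has C = False.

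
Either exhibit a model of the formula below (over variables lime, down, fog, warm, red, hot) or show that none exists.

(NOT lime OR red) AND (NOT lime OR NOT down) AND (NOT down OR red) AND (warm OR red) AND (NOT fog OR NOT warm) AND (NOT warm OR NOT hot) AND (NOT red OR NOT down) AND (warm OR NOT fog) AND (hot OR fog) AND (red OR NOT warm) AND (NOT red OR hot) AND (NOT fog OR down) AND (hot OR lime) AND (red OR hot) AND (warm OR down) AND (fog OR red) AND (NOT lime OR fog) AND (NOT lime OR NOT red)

UNSATISFIABLE

Suppose lime = false.
The clause (hot) is unit, so hot = true.
The clause (NOT warm) is unit, so warm = false.
The clause (red) is unit, so red = true.
The clause (NOT down) is unit, so down = false.
That conflicts with the unit clause (down).
That branch fails; take lime = true instead.
The clause (red) is unit, so red = true.
That conflicts with the unit clause (NOT red).
Both values of lime lead to a conflict.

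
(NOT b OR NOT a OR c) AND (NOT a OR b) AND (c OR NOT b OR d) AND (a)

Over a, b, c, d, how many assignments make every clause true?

There are 2^4 = 16 truth assignments over (a, b, c, d).
Split on d. With d = true, the clauses containing d are satisfied and NOT d drops from the rest; 1 of the 2^3 = 8 assignments to the other variables satisfy what remains.
With d = false, by the same count on the reduced clause set, 1 assignment works.
(One model: a=T, b=T, c=T, d=F.)
Total: 1 + 1 = 2.

2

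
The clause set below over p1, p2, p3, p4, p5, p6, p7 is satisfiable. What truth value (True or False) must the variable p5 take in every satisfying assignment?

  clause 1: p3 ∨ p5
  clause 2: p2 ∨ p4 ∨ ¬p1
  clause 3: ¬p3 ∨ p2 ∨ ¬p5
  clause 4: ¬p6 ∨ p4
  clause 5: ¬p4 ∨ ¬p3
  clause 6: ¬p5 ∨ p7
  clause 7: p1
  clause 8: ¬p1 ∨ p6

Suppose p5 = False.
The clause (p3) is unit, so p3 = True.
The clause (¬p4) is unit, so p4 = False.
The clause (¬p6) is unit, so p6 = False.
The clause (p1) is unit, so p1 = True.
But (¬p1) is also a unit clause — contradiction.
So every satisfying assignment has p5 = True.

True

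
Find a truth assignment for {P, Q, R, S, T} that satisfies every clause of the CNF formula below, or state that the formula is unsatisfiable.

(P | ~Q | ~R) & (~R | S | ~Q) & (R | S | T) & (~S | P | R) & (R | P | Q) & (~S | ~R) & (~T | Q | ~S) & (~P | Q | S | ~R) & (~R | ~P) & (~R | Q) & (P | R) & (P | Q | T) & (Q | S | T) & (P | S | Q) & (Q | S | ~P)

Branch on S: set S = 1.
The clause (~R) is unit, so R = 0.
The clause (P) is unit, so P = 1.
Branch on T: set T = 0.
Every clause is now satisfied; Q is unconstrained.

P ↦ 1,  Q ↦ 1,  R ↦ 0,  S ↦ 1,  T ↦ 0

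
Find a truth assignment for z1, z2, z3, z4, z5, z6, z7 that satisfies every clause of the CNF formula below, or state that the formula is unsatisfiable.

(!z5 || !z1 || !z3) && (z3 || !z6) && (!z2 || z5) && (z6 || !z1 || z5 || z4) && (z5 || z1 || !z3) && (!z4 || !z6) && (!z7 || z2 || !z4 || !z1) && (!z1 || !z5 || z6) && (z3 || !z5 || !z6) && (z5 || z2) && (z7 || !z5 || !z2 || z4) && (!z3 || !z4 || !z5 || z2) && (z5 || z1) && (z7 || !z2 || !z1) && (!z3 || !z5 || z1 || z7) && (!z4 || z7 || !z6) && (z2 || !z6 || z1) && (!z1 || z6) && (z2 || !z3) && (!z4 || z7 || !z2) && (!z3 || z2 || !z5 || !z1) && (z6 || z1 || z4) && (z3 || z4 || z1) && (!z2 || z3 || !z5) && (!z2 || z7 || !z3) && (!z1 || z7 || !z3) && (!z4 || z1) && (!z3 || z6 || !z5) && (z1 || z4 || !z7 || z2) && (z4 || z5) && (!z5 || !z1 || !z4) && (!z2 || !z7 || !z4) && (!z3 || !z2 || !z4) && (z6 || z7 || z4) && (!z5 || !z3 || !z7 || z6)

z1=false,  z2=true,  z3=true,  z4=false,  z5=true,  z6=true,  z7=true

Try z3 = true.
Unit clause (z2) forces z2 = true.
Unit clause (z5) forces z5 = true.
Unit clause (!z1) forces z1 = false.
Unit clause (z7) forces z7 = true.
Unit clause (!z4) forces z4 = false.
Unit clause (z6) forces z6 = true.
All clauses are satisfied.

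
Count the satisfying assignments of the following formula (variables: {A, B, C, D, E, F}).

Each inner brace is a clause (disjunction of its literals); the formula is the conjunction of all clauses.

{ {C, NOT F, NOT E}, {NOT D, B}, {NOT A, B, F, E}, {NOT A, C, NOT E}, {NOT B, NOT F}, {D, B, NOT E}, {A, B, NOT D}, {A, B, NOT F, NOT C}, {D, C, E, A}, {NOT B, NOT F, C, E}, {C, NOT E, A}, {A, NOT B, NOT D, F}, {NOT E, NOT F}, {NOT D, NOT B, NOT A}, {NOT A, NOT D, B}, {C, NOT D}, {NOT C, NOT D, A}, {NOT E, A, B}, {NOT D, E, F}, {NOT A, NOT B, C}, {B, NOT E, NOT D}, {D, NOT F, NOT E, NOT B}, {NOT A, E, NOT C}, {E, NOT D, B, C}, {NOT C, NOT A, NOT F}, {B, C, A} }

5

There are 2^6 = 64 truth assignments over (A, B, C, D, E, F).
Split on E. With E = true, the clauses containing E are satisfied and NOT E drops from the rest; 2 of the 2^5 = 32 assignments to the other variables satisfy what remains.
With E = false, by the same count on the reduced clause set, 3 assignments work.
(One model: A=F, B=F, C=T, D=F, E=F, F=F.)
Total: 2 + 3 = 5.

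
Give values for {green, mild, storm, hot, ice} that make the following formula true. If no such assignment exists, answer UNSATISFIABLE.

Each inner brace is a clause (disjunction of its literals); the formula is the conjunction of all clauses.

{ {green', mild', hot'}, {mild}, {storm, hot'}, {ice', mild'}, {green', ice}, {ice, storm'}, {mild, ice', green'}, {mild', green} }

Unit clause (mild) forces mild = 1.
Unit clause (ice') forces ice = 0.
Unit clause (green') forces green = 0.
Now (green) is unsatisfied and unit — conflict.

UNSATISFIABLE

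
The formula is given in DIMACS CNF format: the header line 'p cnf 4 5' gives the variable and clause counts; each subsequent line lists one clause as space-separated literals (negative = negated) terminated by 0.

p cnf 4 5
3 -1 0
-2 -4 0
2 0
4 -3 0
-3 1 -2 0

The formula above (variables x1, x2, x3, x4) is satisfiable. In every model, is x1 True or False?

False

Suppose x1 = True.
Unit clause (x3) forces x3 = True.
Unit clause (x2) forces x2 = True.
Unit clause (¬x4) forces x4 = False.
That conflicts with the unit clause (x4).
So every satisfying assignment has x1 = False.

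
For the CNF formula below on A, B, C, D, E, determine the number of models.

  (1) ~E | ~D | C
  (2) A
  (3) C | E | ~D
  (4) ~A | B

There are 2^5 = 32 truth assignments over (A, B, C, D, E).
Split on B. With B = 1, the clauses containing B are satisfied and ~B drops from the rest; 6 of the 2^4 = 16 assignments to the other variables satisfy what remains.
With B = 0, by the same count on the reduced clause set, 0 assignments work.
(One model: A=T, B=T, C=F, D=F, E=F.)
Total: 6 + 0 = 6.

6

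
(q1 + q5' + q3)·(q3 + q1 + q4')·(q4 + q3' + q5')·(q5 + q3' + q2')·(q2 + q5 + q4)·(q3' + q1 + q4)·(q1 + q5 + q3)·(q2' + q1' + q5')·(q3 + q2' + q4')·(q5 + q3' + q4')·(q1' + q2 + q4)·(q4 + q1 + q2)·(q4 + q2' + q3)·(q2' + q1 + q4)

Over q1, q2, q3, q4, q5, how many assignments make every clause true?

There are 2^5 = 32 truth assignments over (q1, q2, q3, q4, q5).
Split on q1. With q1 = 1, the clauses containing q1 are satisfied and q1' drops from the rest; 3 of the 2^4 = 16 assignments to the other variables satisfy what remains.
With q1 = 0, by the same count on the reduced clause set, 2 assignments work.
Total: 3 + 2 = 5.

5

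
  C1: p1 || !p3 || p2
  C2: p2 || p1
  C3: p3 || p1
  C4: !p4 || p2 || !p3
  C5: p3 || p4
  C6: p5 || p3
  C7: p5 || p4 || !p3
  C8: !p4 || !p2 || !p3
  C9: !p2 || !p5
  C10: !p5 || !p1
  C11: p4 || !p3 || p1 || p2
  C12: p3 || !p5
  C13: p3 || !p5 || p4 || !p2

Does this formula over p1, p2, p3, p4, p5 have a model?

No

Suppose p2 = true.
The clause (!p5) is unit, so p5 = false.
The clause (p3) is unit, so p3 = true.
The clause (p4) is unit, so p4 = true.
That conflicts with the unit clause (!p4).
That branch fails; take p2 = false instead.
The clause (p1) is unit, so p1 = true.
The clause (!p5) is unit, so p5 = false.
The clause (p3) is unit, so p3 = true.
The clause (!p4) is unit, so p4 = false.
That conflicts with the unit clause (p4).
Both values of p2 lead to a conflict.
No assignment satisfies every clause.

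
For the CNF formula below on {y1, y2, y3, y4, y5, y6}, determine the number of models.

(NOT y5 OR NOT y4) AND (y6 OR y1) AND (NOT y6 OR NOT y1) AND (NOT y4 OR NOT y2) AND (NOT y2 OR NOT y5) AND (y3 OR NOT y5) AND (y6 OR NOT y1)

There are 2^6 = 64 truth assignments over (y1, y2, y3, y4, y5, y6).
Split on y1. With y1 = true, the clauses containing y1 are satisfied and NOT y1 drops from the rest; 0 of the 2^5 = 32 assignments to the other variables satisfy what remains.
With y1 = false, by the same count on the reduced clause set, 7 assignments work.
Total: 0 + 7 = 7.

7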